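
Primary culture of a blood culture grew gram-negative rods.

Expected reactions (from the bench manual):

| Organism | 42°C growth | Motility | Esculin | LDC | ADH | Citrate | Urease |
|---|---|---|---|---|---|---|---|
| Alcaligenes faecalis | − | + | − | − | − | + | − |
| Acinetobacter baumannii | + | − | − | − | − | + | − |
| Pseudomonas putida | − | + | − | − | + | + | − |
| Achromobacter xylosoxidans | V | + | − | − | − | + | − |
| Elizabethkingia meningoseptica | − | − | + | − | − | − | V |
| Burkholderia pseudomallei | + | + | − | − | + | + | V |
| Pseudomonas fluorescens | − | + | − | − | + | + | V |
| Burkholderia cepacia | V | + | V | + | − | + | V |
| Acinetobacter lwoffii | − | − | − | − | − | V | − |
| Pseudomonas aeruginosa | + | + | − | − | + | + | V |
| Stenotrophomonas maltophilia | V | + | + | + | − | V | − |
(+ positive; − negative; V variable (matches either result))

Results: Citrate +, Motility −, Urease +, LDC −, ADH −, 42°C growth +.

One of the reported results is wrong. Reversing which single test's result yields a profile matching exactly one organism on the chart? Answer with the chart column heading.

Urease

As reported, no row in the chart matches all 6 reactions.
Reversing LDC → still no organism matches.
Reversing 42°C growth → still no organism matches.
Reversing Motility → still no organism matches.
Reversing Urease (to −) → unique match: Acinetobacter baumannii.
Reversing Citrate → still no organism matches.
Reversing ADH → still no organism matches.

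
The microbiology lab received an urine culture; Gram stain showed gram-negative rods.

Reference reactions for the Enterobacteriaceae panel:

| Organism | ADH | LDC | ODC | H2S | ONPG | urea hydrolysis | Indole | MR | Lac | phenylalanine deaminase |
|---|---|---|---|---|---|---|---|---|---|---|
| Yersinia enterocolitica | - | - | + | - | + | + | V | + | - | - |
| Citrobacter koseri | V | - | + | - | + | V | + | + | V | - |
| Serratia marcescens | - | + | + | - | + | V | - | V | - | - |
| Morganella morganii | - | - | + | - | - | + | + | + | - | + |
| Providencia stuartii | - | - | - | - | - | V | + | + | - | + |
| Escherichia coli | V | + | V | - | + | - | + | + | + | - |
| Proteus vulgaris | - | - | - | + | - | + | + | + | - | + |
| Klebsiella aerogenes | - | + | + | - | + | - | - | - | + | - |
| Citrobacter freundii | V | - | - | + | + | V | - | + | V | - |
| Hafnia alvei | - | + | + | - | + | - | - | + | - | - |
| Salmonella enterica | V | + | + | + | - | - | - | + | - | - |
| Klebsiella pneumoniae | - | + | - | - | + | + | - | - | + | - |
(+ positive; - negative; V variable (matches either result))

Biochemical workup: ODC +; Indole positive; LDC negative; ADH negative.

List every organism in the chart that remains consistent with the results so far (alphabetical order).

LDC -: excludes 6 organisms — 6 left.
ADH -: all 6 remaining candidates are consistent.
Indole +: excludes Citrobacter freundii — 5 left.
ODC +: excludes Providencia stuartii, Proteus vulgaris — 3 left.

Citrobacter koseri, Morganella morganii, Yersinia enterocolitica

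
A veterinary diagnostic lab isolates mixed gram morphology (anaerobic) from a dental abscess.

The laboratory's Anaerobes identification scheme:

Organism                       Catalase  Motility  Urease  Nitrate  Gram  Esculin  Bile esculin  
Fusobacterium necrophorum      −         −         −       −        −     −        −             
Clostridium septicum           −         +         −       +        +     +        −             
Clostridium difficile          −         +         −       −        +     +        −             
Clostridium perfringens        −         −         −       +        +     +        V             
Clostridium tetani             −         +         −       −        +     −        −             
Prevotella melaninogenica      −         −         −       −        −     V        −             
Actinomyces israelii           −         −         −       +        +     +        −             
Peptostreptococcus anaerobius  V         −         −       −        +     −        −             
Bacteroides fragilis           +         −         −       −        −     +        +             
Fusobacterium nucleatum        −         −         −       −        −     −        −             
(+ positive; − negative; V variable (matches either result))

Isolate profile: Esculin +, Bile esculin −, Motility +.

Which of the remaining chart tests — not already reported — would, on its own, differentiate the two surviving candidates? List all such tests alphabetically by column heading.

Nitrate

Esculin +: excludes Fusobacterium necrophorum, Clostridium tetani, Peptostreptococcus anaerobius, Fusobacterium nucleatum — 6 left.
Bile esculin −: excludes Bacteroides fragilis — 5 left.
Motility +: excludes Clostridium perfringens, Prevotella melaninogenica, Actinomyces israelii — 2 left.
Two candidates remain: Clostridium difficile and Clostridium septicum.
  Catalase: − vs − — same for both, does not separate.
  Urease: − vs − — same for both, does not separate.
  Nitrate: Clostridium difficile −, Clostridium septicum + — discriminates.
  Gram: + vs + — same for both, does not separate.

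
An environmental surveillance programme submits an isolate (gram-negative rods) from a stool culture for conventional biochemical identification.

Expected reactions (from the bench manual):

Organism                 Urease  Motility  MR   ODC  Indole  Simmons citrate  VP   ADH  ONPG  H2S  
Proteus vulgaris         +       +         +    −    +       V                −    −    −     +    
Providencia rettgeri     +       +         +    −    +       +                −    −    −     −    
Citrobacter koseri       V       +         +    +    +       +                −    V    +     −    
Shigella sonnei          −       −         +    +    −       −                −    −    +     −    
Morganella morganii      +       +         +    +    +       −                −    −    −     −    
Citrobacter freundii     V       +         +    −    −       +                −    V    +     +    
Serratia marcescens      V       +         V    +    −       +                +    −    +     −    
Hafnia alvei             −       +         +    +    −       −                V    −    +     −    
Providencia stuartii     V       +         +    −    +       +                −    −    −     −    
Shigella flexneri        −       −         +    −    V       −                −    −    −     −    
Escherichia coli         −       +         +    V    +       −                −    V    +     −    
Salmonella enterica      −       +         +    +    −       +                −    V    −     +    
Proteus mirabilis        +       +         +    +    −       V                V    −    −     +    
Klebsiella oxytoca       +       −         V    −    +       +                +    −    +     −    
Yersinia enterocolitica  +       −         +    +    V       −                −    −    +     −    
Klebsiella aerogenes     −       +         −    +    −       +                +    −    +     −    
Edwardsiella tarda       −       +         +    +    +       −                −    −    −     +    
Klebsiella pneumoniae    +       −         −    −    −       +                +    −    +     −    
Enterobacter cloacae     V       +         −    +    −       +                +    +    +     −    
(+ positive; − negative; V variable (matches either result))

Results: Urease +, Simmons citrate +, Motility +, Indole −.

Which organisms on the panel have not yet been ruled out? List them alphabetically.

Motility +: excludes 5 organisms — 14 left.
Urease +: excludes 5 organisms — 9 left.
Simmons citrate +: excludes Morganella morganii — 8 left.
Indole −: excludes Proteus vulgaris, Providencia rettgeri, Citrobacter koseri, Providencia stuartii — 4 left.

Citrobacter freundii, Enterobacter cloacae, Proteus mirabilis, Serratia marcescens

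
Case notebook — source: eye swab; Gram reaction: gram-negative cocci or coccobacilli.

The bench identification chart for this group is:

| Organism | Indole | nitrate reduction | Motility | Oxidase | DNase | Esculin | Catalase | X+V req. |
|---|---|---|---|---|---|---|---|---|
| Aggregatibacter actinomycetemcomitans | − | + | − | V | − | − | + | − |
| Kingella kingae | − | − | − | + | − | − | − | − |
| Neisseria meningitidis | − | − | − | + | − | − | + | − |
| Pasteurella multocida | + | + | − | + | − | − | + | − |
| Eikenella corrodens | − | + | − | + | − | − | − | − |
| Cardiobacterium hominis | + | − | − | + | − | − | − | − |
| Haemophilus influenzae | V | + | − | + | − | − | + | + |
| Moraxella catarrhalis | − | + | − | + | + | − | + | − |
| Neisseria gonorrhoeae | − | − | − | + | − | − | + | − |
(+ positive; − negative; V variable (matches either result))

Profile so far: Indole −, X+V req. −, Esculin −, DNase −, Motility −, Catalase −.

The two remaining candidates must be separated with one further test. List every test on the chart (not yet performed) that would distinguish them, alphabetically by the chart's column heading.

nitrate reduction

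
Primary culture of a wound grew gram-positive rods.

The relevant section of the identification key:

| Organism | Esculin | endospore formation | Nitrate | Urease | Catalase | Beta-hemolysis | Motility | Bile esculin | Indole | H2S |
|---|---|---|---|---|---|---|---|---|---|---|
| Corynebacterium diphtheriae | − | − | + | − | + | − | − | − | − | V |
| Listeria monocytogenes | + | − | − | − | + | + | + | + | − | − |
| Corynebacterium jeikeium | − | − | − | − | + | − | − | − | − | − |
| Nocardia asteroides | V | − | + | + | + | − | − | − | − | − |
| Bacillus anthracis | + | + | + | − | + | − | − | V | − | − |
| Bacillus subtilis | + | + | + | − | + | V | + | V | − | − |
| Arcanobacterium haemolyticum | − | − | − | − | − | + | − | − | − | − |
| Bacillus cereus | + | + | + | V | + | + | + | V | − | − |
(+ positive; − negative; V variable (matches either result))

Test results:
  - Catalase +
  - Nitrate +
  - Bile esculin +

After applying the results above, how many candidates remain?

Bile esculin +: excludes Corynebacterium diphtheriae, Corynebacterium jeikeium, Nocardia asteroides, Arcanobacterium haemolyticum — 4 left.
Catalase +: all 4 remaining candidates are consistent.
Nitrate +: excludes Listeria monocytogenes — 3 left.
Still consistent: Bacillus anthracis, Bacillus cereus, Bacillus subtilis.

3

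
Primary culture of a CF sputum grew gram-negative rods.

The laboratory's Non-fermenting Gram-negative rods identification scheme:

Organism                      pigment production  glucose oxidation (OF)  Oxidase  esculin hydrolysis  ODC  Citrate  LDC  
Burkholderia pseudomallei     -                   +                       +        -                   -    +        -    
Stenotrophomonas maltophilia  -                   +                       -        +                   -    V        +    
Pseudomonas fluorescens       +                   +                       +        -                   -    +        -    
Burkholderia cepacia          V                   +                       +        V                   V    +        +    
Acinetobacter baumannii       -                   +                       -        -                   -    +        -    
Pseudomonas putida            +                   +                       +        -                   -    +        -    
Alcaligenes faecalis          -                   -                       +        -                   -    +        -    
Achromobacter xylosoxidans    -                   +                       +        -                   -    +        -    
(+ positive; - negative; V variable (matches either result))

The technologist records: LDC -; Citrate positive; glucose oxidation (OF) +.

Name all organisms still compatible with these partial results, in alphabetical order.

Citrate +: all 8 remaining candidates are consistent.
LDC -: excludes Stenotrophomonas maltophilia, Burkholderia cepacia — 6 left.
glucose oxidation (OF) +: excludes Alcaligenes faecalis — 5 left.

Achromobacter xylosoxidans, Acinetobacter baumannii, Burkholderia pseudomallei, Pseudomonas fluorescens, Pseudomonas putida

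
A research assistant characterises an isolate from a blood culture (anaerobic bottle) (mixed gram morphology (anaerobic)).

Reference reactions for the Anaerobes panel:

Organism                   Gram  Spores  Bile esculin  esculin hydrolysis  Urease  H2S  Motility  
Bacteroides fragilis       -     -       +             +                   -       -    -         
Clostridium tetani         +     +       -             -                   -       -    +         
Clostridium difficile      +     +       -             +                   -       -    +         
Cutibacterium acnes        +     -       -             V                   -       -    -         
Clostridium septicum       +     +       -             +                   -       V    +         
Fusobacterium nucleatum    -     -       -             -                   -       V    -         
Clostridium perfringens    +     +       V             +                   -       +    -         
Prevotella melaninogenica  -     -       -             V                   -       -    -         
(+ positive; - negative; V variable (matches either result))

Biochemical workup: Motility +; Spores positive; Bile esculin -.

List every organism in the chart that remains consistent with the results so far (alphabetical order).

Clostridium difficile, Clostridium septicum, Clostridium tetani

Spores +: excludes Bacteroides fragilis, Cutibacterium acnes, Fusobacterium nucleatum, Prevotella melaninogenica — 4 left.
Bile esculin -: all 4 remaining candidates are consistent.
Motility +: excludes Clostridium perfringens — 3 left.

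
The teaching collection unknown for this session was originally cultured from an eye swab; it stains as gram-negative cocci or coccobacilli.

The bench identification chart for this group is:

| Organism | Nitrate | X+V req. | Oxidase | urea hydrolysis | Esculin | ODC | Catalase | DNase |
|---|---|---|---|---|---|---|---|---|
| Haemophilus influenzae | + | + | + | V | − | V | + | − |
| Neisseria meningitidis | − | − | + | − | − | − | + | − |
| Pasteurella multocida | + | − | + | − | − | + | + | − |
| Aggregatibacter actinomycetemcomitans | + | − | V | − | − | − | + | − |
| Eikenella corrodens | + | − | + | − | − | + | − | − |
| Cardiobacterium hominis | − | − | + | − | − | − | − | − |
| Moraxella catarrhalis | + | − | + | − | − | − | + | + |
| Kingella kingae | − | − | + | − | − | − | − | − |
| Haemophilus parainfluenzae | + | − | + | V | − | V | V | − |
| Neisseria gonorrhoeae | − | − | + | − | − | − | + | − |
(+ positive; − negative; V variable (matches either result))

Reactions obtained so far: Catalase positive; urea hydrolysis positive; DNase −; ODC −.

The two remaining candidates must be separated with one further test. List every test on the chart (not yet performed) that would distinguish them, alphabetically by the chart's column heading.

Catalase +: excludes Eikenella corrodens, Cardiobacterium hominis, Kingella kingae — 7 left.
ODC −: excludes Pasteurella multocida — 6 left.
DNase −: excludes Moraxella catarrhalis — 5 left.
urea hydrolysis +: excludes Neisseria meningitidis, Aggregatibacter actinomycetemcomitans, Neisseria gonorrhoeae — 2 left.
Two candidates remain: Haemophilus influenzae and Haemophilus parainfluenzae.
  Nitrate: + vs + — same for both, does not separate.
  X+V req.: Haemophilus influenzae +, Haemophilus parainfluenzae − — discriminates.
  Oxidase: + vs + — same for both, does not separate.
  Esculin: − vs − — same for both, does not separate.

X+V req.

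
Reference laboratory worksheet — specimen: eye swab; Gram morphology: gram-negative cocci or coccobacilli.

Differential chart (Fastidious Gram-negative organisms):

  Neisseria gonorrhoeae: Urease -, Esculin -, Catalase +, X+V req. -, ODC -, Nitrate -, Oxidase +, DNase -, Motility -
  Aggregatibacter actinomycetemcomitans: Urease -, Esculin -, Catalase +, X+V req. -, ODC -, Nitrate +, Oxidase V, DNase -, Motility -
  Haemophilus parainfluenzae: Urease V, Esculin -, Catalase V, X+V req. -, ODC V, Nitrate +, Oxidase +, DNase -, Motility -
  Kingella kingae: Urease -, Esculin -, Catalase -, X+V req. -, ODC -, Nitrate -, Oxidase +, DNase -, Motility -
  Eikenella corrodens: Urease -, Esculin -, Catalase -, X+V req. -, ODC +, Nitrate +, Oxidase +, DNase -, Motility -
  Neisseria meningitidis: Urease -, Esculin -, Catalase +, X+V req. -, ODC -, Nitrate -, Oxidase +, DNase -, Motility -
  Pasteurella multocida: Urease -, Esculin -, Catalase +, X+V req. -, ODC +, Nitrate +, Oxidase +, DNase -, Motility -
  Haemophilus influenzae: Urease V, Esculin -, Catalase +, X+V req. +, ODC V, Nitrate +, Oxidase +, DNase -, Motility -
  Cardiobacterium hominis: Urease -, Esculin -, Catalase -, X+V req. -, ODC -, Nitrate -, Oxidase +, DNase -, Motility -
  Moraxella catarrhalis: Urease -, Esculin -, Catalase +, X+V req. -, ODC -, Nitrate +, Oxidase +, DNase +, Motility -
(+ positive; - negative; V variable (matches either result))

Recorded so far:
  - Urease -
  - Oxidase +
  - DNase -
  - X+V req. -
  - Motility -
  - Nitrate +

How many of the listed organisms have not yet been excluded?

X+V req. -: excludes Haemophilus influenzae — 9 left.
Motility -: all 9 remaining candidates are consistent.
Oxidase +: all 9 remaining candidates are consistent.
Urease -: all 9 remaining candidates are consistent.
DNase -: excludes Moraxella catarrhalis — 8 left.
Nitrate +: excludes Neisseria gonorrhoeae, Kingella kingae, Neisseria meningitidis, Cardiobacterium hominis — 4 left.
Still consistent: Aggregatibacter actinomycetemcomitans, Eikenella corrodens, Haemophilus parainfluenzae, Pasteurella multocida.

4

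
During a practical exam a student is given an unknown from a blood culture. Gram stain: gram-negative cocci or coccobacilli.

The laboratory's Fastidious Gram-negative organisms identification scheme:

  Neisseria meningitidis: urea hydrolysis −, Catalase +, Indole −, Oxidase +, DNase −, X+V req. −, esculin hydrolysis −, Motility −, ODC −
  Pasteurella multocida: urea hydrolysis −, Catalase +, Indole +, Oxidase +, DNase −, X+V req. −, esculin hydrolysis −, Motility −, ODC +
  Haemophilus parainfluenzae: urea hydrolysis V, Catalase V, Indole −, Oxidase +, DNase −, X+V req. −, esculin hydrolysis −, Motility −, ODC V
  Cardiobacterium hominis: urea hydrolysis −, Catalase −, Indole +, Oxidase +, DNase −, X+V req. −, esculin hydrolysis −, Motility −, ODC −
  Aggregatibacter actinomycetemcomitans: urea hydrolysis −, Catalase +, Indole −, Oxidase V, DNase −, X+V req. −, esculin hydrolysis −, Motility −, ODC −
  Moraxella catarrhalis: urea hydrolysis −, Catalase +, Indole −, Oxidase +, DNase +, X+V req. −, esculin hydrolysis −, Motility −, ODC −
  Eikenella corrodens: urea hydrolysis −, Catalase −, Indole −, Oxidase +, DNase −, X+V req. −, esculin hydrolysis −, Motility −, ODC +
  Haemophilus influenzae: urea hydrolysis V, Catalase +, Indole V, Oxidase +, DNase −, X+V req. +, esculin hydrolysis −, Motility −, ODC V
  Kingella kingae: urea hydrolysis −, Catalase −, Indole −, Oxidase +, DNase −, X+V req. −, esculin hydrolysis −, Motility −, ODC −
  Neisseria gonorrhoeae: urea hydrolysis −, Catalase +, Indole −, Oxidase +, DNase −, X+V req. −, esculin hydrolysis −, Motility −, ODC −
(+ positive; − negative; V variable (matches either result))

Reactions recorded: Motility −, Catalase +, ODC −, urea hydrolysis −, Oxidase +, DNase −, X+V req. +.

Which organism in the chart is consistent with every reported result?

Haemophilus influenzae

X+V req. +: excludes 9 organisms — 1 left.
DNase −: the one remaining candidate is consistent.
Catalase +: the one remaining candidate is consistent.
Motility −: the one remaining candidate is consistent.
ODC −: the one remaining candidate is consistent.
urea hydrolysis −: the one remaining candidate is consistent.
Oxidase +: the one remaining candidate is consistent.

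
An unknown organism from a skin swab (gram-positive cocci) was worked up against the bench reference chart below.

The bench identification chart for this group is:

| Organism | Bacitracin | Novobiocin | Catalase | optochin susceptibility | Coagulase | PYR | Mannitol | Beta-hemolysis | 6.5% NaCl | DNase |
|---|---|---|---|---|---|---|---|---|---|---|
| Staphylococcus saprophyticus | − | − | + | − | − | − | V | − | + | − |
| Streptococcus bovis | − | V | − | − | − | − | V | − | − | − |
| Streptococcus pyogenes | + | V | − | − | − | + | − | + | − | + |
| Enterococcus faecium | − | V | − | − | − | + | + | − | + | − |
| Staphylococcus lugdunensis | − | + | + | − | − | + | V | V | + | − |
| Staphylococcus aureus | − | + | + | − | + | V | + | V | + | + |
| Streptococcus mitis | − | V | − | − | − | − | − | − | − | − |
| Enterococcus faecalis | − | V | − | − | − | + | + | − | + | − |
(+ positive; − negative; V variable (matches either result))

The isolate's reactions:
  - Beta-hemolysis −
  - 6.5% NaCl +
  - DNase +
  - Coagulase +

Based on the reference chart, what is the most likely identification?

Staphylococcus aureus

6.5% NaCl +: excludes Streptococcus bovis, Streptococcus pyogenes, Streptococcus mitis — 5 left.
DNase +: excludes Staphylococcus saprophyticus, Enterococcus faecium, Staphylococcus lugdunensis, Enterococcus faecalis — 1 left.
Coagulase +: the one remaining candidate is consistent.
Beta-hemolysis −: the one remaining candidate is consistent.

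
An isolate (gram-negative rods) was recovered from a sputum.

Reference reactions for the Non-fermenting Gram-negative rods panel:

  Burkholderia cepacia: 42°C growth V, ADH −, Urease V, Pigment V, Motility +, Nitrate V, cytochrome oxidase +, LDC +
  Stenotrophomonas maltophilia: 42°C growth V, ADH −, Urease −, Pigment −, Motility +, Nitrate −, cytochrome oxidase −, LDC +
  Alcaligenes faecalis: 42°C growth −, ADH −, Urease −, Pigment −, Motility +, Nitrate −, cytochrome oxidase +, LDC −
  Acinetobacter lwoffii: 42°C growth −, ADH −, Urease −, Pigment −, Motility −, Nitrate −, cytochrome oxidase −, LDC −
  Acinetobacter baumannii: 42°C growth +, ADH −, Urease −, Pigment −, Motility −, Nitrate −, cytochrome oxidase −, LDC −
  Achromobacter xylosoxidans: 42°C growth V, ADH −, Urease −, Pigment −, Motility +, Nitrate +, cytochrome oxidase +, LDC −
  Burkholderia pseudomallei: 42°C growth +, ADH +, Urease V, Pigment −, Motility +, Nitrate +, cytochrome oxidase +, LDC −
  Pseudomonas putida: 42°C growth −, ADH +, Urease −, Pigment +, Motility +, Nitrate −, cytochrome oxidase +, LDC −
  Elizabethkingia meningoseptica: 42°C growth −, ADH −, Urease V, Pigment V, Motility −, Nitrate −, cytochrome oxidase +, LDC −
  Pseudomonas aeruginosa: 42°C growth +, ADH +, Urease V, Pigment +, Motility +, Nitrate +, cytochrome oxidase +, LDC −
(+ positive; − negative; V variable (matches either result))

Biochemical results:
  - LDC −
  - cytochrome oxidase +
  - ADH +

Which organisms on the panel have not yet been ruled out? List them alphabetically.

ADH +: excludes 7 organisms — 3 left.
LDC −: all 3 remaining candidates are consistent.
cytochrome oxidase +: all 3 remaining candidates are consistent.

Burkholderia pseudomallei, Pseudomonas aeruginosa, Pseudomonas putida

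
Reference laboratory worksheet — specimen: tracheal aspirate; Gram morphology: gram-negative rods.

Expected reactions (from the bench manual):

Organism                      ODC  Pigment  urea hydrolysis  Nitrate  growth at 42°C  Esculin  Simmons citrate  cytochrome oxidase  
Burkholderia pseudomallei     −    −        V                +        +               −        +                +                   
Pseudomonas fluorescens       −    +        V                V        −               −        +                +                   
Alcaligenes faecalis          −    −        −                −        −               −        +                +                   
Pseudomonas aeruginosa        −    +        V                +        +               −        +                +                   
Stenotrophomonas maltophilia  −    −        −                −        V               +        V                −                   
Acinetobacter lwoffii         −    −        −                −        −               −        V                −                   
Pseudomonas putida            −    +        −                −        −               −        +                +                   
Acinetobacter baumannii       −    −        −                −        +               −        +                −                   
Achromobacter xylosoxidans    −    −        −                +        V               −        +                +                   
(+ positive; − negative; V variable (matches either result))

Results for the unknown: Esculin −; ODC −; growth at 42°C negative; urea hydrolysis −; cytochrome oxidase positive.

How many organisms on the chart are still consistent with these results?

4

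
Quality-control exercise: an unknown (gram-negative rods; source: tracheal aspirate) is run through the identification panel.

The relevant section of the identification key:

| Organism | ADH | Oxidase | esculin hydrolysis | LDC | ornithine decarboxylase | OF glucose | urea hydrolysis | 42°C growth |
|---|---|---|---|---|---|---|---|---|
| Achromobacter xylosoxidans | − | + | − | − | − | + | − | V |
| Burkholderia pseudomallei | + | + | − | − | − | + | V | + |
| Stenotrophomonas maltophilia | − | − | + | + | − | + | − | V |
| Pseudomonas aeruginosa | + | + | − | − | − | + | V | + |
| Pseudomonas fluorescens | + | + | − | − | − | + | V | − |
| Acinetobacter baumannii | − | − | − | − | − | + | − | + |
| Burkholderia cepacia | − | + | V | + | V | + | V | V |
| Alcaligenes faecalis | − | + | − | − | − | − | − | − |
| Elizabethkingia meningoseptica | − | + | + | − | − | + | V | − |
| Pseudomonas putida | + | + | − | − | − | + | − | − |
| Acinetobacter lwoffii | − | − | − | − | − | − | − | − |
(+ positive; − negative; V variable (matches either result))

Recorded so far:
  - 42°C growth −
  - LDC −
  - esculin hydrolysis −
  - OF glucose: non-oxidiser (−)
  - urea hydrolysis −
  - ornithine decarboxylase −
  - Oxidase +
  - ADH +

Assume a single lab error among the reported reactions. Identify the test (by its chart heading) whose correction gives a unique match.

As reported, no row in the chart matches all 8 reactions.
Reversing ornithine decarboxylase → still no organism matches.
Reversing 42°C growth → still no organism matches.
Reversing LDC → still no organism matches.
Reversing ADH (to −) → unique match: Alcaligenes faecalis.
Reversing esculin hydrolysis → still no organism matches.
Reversing urea hydrolysis → still no organism matches.
Reversing Oxidase → still no organism matches.
Reversing OF glucose → 2 organisms match (not unique).

ADH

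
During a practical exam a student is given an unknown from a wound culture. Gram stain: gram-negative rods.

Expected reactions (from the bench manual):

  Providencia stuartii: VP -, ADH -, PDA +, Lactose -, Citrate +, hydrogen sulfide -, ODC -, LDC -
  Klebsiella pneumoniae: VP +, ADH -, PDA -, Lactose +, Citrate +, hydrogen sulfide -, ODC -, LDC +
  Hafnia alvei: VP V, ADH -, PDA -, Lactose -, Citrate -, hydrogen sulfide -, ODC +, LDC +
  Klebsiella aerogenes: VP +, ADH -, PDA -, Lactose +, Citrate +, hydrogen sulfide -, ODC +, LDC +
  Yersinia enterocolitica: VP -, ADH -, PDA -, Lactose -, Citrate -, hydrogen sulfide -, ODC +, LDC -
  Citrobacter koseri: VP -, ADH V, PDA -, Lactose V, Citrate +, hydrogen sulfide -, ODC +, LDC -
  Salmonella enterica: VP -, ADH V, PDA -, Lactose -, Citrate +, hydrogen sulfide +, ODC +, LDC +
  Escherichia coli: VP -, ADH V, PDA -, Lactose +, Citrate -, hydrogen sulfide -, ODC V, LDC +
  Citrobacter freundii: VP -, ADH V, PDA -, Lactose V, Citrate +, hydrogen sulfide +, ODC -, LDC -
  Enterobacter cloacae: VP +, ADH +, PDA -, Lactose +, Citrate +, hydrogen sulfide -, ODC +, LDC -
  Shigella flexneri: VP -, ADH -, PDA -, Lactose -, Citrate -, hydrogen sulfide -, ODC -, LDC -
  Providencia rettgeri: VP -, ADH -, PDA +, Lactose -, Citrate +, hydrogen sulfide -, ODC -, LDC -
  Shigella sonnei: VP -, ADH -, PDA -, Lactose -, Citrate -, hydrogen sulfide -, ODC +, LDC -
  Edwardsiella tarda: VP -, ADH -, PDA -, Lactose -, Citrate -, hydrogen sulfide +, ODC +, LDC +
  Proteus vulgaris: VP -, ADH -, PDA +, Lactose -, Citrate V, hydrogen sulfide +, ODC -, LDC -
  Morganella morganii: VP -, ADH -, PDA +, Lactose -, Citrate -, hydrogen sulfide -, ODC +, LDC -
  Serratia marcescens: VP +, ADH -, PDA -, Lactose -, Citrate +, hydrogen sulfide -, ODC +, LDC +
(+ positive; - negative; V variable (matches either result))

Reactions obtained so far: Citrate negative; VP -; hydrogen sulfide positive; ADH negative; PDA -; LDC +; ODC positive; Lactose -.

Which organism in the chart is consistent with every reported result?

hydrogen sulfide +: excludes 13 organisms — 4 left.
VP -: all 4 remaining candidates are consistent.
Lactose -: all 4 remaining candidates are consistent.
Citrate -: excludes Salmonella enterica, Citrobacter freundii — 2 left.
PDA -: excludes Proteus vulgaris — 1 left.
LDC +: the one remaining candidate is consistent.
ODC +: the one remaining candidate is consistent.
ADH -: the one remaining candidate is consistent.

Edwardsiella tarda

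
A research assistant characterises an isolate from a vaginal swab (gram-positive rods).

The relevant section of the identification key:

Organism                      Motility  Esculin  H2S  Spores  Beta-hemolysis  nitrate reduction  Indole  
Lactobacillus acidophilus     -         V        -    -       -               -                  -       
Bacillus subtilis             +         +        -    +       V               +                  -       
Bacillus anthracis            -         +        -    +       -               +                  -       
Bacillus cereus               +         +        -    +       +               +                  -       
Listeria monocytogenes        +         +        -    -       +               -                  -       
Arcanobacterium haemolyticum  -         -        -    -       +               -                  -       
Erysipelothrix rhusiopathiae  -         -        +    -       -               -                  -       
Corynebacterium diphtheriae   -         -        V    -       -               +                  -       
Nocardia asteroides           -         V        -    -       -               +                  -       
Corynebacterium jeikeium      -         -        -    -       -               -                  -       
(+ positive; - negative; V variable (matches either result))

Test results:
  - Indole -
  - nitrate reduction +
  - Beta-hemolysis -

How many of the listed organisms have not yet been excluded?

Beta-hemolysis -: excludes Bacillus cereus, Listeria monocytogenes, Arcanobacterium haemolyticum — 7 left.
nitrate reduction +: excludes Lactobacillus acidophilus, Erysipelothrix rhusiopathiae, Corynebacterium jeikeium — 4 left.
Indole -: all 4 remaining candidates are consistent.
Still consistent: Bacillus anthracis, Bacillus subtilis, Corynebacterium diphtheriae, Nocardia asteroides.

4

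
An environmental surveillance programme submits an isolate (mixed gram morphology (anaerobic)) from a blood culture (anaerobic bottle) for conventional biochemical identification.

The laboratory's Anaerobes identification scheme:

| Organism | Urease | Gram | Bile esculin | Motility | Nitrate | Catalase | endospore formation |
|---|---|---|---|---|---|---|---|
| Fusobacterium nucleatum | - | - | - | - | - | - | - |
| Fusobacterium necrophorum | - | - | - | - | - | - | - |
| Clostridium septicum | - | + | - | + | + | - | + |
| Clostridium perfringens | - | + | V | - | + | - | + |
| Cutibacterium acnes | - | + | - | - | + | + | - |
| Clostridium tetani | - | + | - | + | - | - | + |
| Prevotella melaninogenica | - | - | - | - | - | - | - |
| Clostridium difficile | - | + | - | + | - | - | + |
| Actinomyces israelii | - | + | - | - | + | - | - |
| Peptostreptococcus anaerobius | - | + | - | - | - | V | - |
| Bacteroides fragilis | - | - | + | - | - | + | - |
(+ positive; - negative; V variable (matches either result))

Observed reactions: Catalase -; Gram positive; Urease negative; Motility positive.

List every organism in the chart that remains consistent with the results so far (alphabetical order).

Clostridium difficile, Clostridium septicum, Clostridium tetani

Gram +: excludes Fusobacterium nucleatum, Fusobacterium necrophorum, Prevotella melaninogenica, Bacteroides fragilis — 7 left.
Urease -: all 7 remaining candidates are consistent.
Catalase -: excludes Cutibacterium acnes — 6 left.
Motility +: excludes Clostridium perfringens, Actinomyces israelii, Peptostreptococcus anaerobius — 3 left.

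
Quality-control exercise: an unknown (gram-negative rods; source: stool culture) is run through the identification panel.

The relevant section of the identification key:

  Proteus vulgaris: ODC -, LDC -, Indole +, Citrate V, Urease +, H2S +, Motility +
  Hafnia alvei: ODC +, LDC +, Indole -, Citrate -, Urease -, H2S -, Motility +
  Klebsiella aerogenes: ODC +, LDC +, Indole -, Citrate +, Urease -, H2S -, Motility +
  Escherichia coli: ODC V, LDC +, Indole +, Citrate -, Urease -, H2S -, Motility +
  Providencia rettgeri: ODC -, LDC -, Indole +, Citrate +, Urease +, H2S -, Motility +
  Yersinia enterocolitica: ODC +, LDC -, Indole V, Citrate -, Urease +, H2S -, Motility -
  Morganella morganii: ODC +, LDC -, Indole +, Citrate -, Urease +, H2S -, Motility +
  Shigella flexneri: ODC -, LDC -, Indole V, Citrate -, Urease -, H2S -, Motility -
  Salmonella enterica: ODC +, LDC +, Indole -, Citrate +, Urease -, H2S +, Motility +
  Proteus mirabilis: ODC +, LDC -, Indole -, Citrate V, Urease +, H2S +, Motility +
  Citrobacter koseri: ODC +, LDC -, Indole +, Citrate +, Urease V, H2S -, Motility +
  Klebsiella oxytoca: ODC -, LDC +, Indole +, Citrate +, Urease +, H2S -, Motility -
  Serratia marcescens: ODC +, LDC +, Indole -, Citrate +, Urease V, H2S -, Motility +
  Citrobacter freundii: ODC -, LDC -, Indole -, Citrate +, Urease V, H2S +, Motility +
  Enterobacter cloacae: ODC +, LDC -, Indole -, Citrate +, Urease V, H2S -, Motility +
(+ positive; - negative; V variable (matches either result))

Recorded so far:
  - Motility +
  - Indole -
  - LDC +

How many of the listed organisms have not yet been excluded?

LDC +: excludes 9 organisms — 6 left.
Indole -: excludes Escherichia coli, Klebsiella oxytoca — 4 left.
Motility +: all 4 remaining candidates are consistent.
Still consistent: Hafnia alvei, Klebsiella aerogenes, Salmonella enterica, Serratia marcescens.

4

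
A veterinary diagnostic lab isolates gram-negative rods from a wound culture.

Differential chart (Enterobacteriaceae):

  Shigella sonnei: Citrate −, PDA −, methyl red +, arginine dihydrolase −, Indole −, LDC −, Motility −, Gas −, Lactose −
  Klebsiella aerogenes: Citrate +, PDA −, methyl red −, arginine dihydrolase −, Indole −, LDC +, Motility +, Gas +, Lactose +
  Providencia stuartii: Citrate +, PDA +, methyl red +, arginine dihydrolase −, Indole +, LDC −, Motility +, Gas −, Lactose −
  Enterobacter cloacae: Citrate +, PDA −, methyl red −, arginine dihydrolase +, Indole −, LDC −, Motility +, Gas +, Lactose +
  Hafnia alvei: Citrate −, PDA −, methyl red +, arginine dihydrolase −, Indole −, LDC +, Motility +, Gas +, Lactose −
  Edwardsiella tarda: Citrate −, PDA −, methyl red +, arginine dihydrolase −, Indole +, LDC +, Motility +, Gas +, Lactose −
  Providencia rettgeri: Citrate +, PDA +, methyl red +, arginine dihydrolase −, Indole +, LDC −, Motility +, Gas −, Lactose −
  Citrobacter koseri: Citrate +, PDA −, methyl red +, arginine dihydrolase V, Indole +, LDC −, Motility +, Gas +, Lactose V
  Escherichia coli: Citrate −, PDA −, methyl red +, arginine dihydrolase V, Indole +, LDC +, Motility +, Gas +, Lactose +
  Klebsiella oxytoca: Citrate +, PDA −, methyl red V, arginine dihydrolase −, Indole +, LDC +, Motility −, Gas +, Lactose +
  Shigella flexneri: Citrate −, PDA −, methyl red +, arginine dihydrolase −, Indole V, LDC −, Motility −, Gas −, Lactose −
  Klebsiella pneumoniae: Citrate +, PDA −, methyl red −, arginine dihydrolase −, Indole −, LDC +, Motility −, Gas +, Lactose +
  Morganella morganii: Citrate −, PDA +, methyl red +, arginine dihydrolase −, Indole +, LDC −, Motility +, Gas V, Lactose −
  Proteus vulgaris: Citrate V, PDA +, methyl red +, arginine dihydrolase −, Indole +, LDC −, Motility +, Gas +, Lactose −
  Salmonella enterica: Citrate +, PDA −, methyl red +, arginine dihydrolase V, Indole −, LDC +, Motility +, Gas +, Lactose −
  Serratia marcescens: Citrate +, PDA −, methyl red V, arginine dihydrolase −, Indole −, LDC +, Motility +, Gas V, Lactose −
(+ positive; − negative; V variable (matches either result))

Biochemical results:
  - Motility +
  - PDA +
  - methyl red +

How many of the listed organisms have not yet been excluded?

Motility +: excludes Shigella sonnei, Klebsiella oxytoca, Shigella flexneri, Klebsiella pneumoniae — 12 left.
methyl red +: excludes Klebsiella aerogenes, Enterobacter cloacae — 10 left.
PDA +: excludes 6 organisms — 4 left.
Still consistent: Morganella morganii, Proteus vulgaris, Providencia rettgeri, Providencia stuartii.

4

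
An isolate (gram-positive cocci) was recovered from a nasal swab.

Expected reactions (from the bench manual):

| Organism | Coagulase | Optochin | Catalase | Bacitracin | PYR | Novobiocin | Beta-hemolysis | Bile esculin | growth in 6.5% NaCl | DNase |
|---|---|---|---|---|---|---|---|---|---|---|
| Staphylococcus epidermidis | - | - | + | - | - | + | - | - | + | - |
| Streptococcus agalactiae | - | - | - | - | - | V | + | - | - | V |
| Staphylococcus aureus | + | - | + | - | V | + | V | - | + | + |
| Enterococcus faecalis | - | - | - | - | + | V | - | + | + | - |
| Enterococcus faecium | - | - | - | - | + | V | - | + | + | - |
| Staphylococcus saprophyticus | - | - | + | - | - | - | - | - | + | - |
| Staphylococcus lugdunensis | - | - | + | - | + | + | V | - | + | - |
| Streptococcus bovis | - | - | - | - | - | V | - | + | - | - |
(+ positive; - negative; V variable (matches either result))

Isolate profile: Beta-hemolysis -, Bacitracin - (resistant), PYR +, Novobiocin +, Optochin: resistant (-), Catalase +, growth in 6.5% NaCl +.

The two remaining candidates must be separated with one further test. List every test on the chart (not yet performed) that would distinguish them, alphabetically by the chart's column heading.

Beta-hemolysis -: excludes Streptococcus agalactiae — 7 left.
Bacitracin -: all 7 remaining candidates are consistent.
Novobiocin +: excludes Staphylococcus saprophyticus — 6 left.
growth in 6.5% NaCl +: excludes Streptococcus bovis — 5 left.
Optochin -: all 5 remaining candidates are consistent.
PYR +: excludes Staphylococcus epidermidis — 4 left.
Catalase +: excludes Enterococcus faecalis, Enterococcus faecium — 2 left.
Two candidates remain: Staphylococcus aureus and Staphylococcus lugdunensis.
  Coagulase: Staphylococcus aureus +, Staphylococcus lugdunensis - — discriminates.
  Bile esculin: - vs - — same for both, does not separate.
  DNase: Staphylococcus aureus +, Staphylococcus lugdunensis - — discriminates.

Coagulase, DNase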